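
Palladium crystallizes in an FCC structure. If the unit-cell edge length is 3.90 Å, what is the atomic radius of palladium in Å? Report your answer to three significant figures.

1.38 Å

In an FCC lattice, atoms touch along the face diagonal, so √2·a = 4r.
r = √2·a/4 = 1.4142 × 3.90 / 4 = 1.38 Å.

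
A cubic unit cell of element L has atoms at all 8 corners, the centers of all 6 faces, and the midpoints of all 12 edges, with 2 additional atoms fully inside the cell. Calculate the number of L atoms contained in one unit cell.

9

Corner atoms are shared by 8 cells (1/8 each), face atoms by 2 (1/2 each), edge atoms by 4 (1/4 each), interior atoms are unshared.
Net atoms = 8 × 1/8 + 6 × 1/2 + 12 × 1/4 + 2 = 1 + 3 + 3 + 2 = 9.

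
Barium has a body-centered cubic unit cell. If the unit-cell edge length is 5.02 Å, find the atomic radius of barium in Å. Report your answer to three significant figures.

In a BCC lattice, atoms touch along the body diagonal, so √3·a = 4r.
r = √3·a/4 = 1.7321 × 5.02 / 4 = 2.17 Å.

2.17 Å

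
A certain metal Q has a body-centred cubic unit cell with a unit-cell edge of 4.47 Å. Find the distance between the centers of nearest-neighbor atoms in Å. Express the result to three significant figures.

3.87 Å

In a BCC structure, atoms touch along the body diagonal, so √3·a = 4r; the nearest-neighbor distance equals 2r = 0.8660·a.
d = 0.8660 × 4.47 = 3.87 Å.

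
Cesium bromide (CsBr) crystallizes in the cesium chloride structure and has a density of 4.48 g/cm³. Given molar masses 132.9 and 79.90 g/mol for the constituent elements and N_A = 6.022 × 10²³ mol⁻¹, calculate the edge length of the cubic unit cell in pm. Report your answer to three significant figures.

M(CsBr) = 212.8 g/mol; Z = 1 formula unit per cell.
a³ = Z·M/(N_A·ρ) = 1 × 212.8 / (6.022 × 10²³ × 4.48) = 7.888 × 10^-23 cm³, so a = 4.289 × 10^-8 cm = 429 pm.

429 pm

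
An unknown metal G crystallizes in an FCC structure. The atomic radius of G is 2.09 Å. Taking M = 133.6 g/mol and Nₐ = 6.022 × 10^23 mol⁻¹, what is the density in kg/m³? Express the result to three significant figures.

4300 kg/m³

In an FCC lattice, atoms touch along the face diagonal, so √2·a = 4r, giving a = 5.911 Å = 5.911 × 10^-8 cm.
With Z = 4, ρ = Z·M/(N_A·a³) = 4 × 133.6 / (6.022 × 10²³ × 2.066 × 10^-22) = 4.296 g/cm³ = 4300 kg/m³.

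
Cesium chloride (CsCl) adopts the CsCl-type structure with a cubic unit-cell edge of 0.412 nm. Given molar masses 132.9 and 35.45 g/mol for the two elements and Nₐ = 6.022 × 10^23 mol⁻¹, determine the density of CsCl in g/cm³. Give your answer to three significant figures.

The CsCl-type structure contains Z = 1 formula unit per cell; M(CsCl) = 132.9 + 35.45 = 168.35 g/mol.
a³ = (4.120 × 10^-8 cm)³ = 6.993 × 10^-23 cm³.
ρ = 1 × 168.35 / (6.022 × 10²³ × 6.993 × 10^-23) = 3.997 g/cm³.

4.00 g/cm³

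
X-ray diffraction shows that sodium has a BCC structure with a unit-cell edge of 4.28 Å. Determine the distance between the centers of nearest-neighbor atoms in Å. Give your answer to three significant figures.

In a BCC structure, atoms touch along the body diagonal, so √3·a = 4r; the nearest-neighbor distance equals 2r = 0.8660·a.
d = 0.8660 × 4.28 = 3.71 Å.

3.71 Å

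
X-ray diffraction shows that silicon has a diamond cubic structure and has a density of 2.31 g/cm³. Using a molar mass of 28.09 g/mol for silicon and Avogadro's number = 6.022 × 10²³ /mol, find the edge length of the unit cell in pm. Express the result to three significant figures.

With Z = 8 atoms per diamond cubic cell, a³ = Z·M/(N_A·ρ) = 8 × 28.09 / (6.022 × 10²³ × 2.310 g/cm³) = 1.615 × 10^-22 cm³.
a = (1.615 × 10^-22)^(1/3) = 5.446 × 10^-8 cm = 545 pm.

545 pm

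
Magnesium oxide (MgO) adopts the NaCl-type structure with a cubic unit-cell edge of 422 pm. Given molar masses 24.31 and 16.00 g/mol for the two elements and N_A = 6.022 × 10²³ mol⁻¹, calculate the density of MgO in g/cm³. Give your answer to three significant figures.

The NaCl-type structure contains Z = 4 formula units per cell; M(MgO) = 24.31 + 16.00 = 40.31 g/mol.
a³ = (4.220 × 10^-8 cm)³ = 7.515 × 10^-23 cm³.
ρ = 4 × 40.31 / (6.022 × 10²³ × 7.515 × 10^-23) = 3.563 g/cm³.

3.56 g/cm³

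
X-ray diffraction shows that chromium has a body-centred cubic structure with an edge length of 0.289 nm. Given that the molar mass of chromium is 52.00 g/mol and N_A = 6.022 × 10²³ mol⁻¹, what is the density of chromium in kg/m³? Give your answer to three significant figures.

7150 kg/m³

A BCC unit cell contains Z = 2 atoms.
Cell volume: a³ = (0.289 nm)³ = (2.890 × 10^-8 cm)³ = 2.414 × 10^-23 cm³.
ρ = Z·M/(N_A·a³) = 2 × 52.00 / (6.022 × 10²³ × 2.414 × 10^-23) = 7.155 g/cm³ = 7150 kg/m³.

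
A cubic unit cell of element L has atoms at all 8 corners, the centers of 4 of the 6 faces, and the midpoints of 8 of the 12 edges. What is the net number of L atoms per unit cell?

Corner atoms are shared by 8 cells (1/8 each), face atoms by 2 (1/2 each), edge atoms by 4 (1/4 each).
Net atoms = 8 × 1/8 + 4 × 1/2 + 8 × 1/4 = 1 + 2 + 2 = 5.

5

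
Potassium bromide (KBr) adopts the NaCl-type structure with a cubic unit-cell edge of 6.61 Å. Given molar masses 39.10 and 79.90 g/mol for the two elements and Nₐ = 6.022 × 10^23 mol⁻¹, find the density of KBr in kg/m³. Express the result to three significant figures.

The NaCl-type structure contains Z = 4 formula units per cell; M(KBr) = 39.10 + 79.90 = 119.0 g/mol.
a³ = (6.610 × 10^-8 cm)³ = 2.888 × 10^-22 cm³.
ρ = 4 × 119.0 / (6.022 × 10²³ × 2.888 × 10^-22) = 2.737 g/cm³ = 2740 kg/m³.

2740 kg/m³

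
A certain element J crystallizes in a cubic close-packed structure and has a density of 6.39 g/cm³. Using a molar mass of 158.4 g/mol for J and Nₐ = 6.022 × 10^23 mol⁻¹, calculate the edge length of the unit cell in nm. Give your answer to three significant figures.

With Z = 4 atoms per FCC cell, a³ = Z·M/(N_A·ρ) = 4 × 158.4 / (6.022 × 10²³ × 6.390 g/cm³) = 1.647 × 10^-22 cm³.
a = (1.647 × 10^-22)^(1/3) = 5.481 × 10^-8 cm = 0.548 nm.

0.548 nm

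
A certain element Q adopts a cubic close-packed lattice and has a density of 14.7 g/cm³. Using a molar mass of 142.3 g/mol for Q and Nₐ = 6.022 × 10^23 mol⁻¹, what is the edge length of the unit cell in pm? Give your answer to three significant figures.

401 pm

With Z = 4 atoms per FCC cell, a³ = Z·M/(N_A·ρ) = 4 × 142.3 / (6.022 × 10²³ × 14.70 g/cm³) = 6.430 × 10^-23 cm³.
a = (6.430 × 10^-23)^(1/3) = 4.006 × 10^-8 cm = 401 pm.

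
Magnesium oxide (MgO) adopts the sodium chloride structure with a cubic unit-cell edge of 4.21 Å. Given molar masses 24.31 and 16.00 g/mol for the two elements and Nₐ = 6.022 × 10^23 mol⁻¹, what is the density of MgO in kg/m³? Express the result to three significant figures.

The sodium chloride structure contains Z = 4 formula units per cell; M(MgO) = 24.31 + 16.00 = 40.31 g/mol.
a³ = (4.210 × 10^-8 cm)³ = 7.462 × 10^-23 cm³.
ρ = 4 × 40.31 / (6.022 × 10²³ × 7.462 × 10^-23) = 3.588 g/cm³ = 3590 kg/m³.

3590 kg/m³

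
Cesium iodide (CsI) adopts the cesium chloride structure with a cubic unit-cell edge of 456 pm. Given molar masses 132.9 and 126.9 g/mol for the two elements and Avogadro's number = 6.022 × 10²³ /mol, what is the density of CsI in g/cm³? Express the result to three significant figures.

The cesium chloride structure contains Z = 1 formula unit per cell; M(CsI) = 132.9 + 126.9 = 259.8 g/mol.
a³ = (4.560 × 10^-8 cm)³ = 9.482 × 10^-23 cm³.
ρ = 1 × 259.8 / (6.022 × 10²³ × 9.482 × 10^-23) = 4.550 g/cm³.

4.55 g/cm³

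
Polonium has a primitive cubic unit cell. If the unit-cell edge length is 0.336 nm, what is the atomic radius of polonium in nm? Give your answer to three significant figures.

In a simple cubic lattice, atoms touch along the cell edge, so a = 2r.
r = a/2 = 0.336/2 = 0.168 nm.

0.168 nm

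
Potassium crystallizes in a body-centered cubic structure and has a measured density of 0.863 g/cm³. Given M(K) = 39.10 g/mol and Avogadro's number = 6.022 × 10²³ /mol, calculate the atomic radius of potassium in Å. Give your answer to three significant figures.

2.30 Å

For a BCC cell (Z = 2), a³ = Z·M/(N_A·ρ) = 2 × 39.10 / (6.022 × 10²³ × 0.8630) = 1.505 × 10^-22 cm³, so a = 5.319 × 10^-8 cm = 5.319 Å.
Atoms touch along the body diagonal, so √3·a = 4r, so r = 0.4330 × a = 2.30 Å.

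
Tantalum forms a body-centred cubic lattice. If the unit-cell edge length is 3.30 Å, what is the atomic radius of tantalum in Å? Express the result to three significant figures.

In a BCC lattice, atoms touch along the body diagonal, so √3·a = 4r.
r = √3·a/4 = 1.7321 × 3.30 / 4 = 1.43 Å.

1.43 Å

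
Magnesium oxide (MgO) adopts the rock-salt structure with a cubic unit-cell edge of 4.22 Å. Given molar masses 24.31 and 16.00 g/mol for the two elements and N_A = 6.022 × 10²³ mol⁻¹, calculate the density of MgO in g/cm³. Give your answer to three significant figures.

3.56 g/cm³

The rock-salt structure contains Z = 4 formula units per cell; M(MgO) = 24.31 + 16.00 = 40.31 g/mol.
a³ = (4.220 × 10^-8 cm)³ = 7.515 × 10^-23 cm³.
ρ = 4 × 40.31 / (6.022 × 10²³ × 7.515 × 10^-23) = 3.563 g/cm³.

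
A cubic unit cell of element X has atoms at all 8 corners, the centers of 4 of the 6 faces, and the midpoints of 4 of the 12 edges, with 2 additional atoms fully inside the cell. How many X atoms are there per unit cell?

Corner atoms are shared by 8 cells (1/8 each), face atoms by 2 (1/2 each), edge atoms by 4 (1/4 each), interior atoms are unshared.
Net atoms = 8 × 1/8 + 4 × 1/2 + 4 × 1/4 + 2 = 1 + 2 + 1 + 2 = 6.

6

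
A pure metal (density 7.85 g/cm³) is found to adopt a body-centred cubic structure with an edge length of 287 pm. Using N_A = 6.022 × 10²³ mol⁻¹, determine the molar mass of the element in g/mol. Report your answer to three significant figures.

55.9 g/mol

A BCC cell has Z = 2 atoms; a = 2.870 × 10^-8 cm.
M = ρ·N_A·a³/Z = 7.85 × 6.022 × 10²³ × 2.364 × 10^-23 / 2 = 55.9 g/mol.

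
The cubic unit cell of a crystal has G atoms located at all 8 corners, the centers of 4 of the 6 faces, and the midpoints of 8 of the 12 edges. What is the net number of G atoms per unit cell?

Corner atoms are shared by 8 cells (1/8 each), face atoms by 2 (1/2 each), edge atoms by 4 (1/4 each).
Net atoms = 8 × 1/8 + 4 × 1/2 + 8 × 1/4 = 1 + 2 + 2 = 5.

5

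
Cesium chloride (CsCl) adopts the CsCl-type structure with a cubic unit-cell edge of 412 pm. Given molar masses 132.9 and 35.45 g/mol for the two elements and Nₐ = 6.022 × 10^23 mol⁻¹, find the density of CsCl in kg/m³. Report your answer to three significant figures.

4000 kg/m³

The CsCl-type structure contains Z = 1 formula unit per cell; M(CsCl) = 132.9 + 35.45 = 168.35 g/mol.
a³ = (4.120 × 10^-8 cm)³ = 6.993 × 10^-23 cm³.
ρ = 1 × 168.35 / (6.022 × 10²³ × 6.993 × 10^-23) = 3.997 g/cm³ = 4000 kg/m³.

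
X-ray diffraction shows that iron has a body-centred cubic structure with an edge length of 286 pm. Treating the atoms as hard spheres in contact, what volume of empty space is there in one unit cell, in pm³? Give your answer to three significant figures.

7.48 × 10^6 pm³

In a BCC lattice atoms touch along the body diagonal, so √3·a = 4r, so r = 0.4330a = 123.8 pm.
V_cell = a³ = 2.339 × 10^7 pm³; V_atoms = 2 × (4/3)πr³ = 1.591 × 10^7 pm³.
Empty space = 2.339 × 10^7 − 1.591 × 10^7 = 7.48 × 10^6 pm³.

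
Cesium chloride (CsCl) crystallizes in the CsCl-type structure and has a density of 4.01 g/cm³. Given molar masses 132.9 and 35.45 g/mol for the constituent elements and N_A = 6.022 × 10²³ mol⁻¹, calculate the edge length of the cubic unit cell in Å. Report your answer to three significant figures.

4.12 Å

M(CsCl) = 168.35 g/mol; Z = 1 formula unit per cell.
a³ = Z·M/(N_A·ρ) = 1 × 168.35 / (6.022 × 10²³ × 4.01) = 6.972 × 10^-23 cm³, so a = 4.116 × 10^-8 cm = 4.12 Å.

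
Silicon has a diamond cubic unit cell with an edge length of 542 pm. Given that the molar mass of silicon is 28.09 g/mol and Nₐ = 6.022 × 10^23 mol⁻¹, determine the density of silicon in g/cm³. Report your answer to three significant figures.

A diamond cubic unit cell contains Z = 8 atoms.
Cell volume: a³ = (542 pm)³ = (5.420 × 10^-8 cm)³ = 1.592 × 10^-22 cm³.
ρ = Z·M/(N_A·a³) = 8 × 28.09 / (6.022 × 10²³ × 1.592 × 10^-22) = 2.344 g/cm³.

2.34 g/cm³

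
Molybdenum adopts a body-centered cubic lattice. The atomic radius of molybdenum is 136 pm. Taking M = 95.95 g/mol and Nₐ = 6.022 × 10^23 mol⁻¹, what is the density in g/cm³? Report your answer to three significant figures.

10.3 g/cm³

In a BCC lattice, atoms touch along the body diagonal, so √3·a = 4r, giving a = 314.1 pm = 3.141 × 10^-8 cm.
With Z = 2, ρ = Z·M/(N_A·a³) = 2 × 95.95 / (6.022 × 10²³ × 3.098 × 10^-23) = 10.29 g/cm³.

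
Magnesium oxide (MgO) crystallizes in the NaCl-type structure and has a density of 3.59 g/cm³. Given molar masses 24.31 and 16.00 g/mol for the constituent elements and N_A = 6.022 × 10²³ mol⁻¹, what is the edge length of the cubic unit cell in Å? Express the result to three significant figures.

4.21 Å

M(MgO) = 40.31 g/mol; Z = 4 formula units per cell.
a³ = Z·M/(N_A·ρ) = 4 × 40.31 / (6.022 × 10²³ × 3.59) = 7.458 × 10^-23 cm³, so a = 4.209 × 10^-8 cm = 4.21 Å.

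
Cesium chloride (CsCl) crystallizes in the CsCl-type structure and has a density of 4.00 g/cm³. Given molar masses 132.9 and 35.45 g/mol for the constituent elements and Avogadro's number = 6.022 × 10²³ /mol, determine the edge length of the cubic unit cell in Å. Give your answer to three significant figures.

4.12 Å

M(CsCl) = 168.35 g/mol; Z = 1 formula unit per cell.
a³ = Z·M/(N_A·ρ) = 1 × 168.35 / (6.022 × 10²³ × 4.00) = 6.989 × 10^-23 cm³, so a = 4.119 × 10^-8 cm = 4.12 Å.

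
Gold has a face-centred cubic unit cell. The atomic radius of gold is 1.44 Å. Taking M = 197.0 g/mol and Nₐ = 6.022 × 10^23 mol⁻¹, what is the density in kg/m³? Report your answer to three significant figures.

19400 kg/m³

In an FCC lattice, atoms touch along the face diagonal, so √2·a = 4r, giving a = 4.073 Å = 4.073 × 10^-8 cm.
With Z = 4, ρ = Z·M/(N_A·a³) = 4 × 197.0 / (6.022 × 10²³ × 6.757 × 10^-23) = 19.37 g/cm³ = 19400 kg/m³.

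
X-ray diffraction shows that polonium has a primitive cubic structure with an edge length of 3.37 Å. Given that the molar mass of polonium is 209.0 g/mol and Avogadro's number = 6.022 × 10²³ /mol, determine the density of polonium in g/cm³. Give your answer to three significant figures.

A simple cubic unit cell contains Z = 1 atom.
Cell volume: a³ = (3.37 Å)³ = (3.370 × 10^-8 cm)³ = 3.827 × 10^-23 cm³.
ρ = Z·M/(N_A·a³) = 1 × 209.0 / (6.022 × 10²³ × 3.827 × 10^-23) = 9.068 g/cm³.

9.07 g/cm³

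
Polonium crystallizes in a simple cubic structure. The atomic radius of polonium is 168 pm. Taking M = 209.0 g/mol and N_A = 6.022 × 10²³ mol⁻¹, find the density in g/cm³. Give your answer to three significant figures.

9.15 g/cm³

In a simple cubic lattice, atoms touch along the cell edge, so a = 2r, giving a = 336.0 pm = 3.360 × 10^-8 cm.
With Z = 1, ρ = Z·M/(N_A·a³) = 1 × 209.0 / (6.022 × 10²³ × 3.793 × 10^-23) = 9.149 g/cm³.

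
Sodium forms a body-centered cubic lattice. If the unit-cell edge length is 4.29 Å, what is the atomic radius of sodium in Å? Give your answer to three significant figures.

In a BCC lattice, atoms touch along the body diagonal, so √3·a = 4r.
r = √3·a/4 = 1.7321 × 4.29 / 4 = 1.86 Å.

1.86 Å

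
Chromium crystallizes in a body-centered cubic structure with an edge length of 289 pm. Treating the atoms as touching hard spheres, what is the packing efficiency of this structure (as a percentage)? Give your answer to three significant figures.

68.0%

In a BCC lattice atoms touch along the body diagonal, so √3·a = 4r, so r = 0.4330a = 125.1 pm.
Packing fraction = Z·(4/3)πr³ / a³ = 2 × (4/3)π × (125.1)³ / (289)³ = 0.6802 = 68.0%.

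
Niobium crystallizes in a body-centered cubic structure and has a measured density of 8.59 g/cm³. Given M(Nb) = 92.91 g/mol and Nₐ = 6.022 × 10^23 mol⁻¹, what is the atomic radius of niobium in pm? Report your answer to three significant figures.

For a BCC cell (Z = 2), a³ = Z·M/(N_A·ρ) = 2 × 92.91 / (6.022 × 10²³ × 8.590) = 3.592 × 10^-23 cm³, so a = 3.300 × 10^-8 cm = 330.0 pm.
Atoms touch along the body diagonal, so √3·a = 4r, so r = 0.4330 × a = 143 pm.

143 pm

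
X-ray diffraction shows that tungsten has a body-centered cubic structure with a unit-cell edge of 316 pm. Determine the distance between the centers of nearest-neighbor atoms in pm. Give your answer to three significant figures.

In a BCC structure, atoms touch along the body diagonal, so √3·a = 4r; the nearest-neighbor distance equals 2r = 0.8660·a.
d = 0.8660 × 316 = 274 pm.

274 pm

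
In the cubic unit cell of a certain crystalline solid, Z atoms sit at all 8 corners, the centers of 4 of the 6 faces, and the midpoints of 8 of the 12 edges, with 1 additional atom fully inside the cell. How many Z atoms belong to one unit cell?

Corner atoms are shared by 8 cells (1/8 each), face atoms by 2 (1/2 each), edge atoms by 4 (1/4 each), interior atoms are unshared.
Net atoms = 8 × 1/8 + 4 × 1/2 + 8 × 1/4 + 1 = 1 + 2 + 2 + 1 = 6.

6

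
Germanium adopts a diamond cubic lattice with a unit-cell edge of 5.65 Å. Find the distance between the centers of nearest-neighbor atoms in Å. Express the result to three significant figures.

2.45 Å

In a diamond cubic structure, nearest neighbors lie along the body diagonal with √3·a = 8r; the nearest-neighbor distance equals 2r = 0.4330·a.
d = 0.4330 × 5.65 = 2.45 Å.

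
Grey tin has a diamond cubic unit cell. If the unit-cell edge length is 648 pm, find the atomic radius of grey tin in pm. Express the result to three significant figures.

140 pm

In a diamond cubic lattice, nearest neighbors lie along the body diagonal with √3·a = 8r.
r = √3·a/8 = 1.7321 × 648 / 8 = 140 pm.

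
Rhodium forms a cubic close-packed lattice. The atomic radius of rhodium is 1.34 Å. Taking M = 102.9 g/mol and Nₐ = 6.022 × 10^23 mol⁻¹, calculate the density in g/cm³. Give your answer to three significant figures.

In an FCC lattice, atoms touch along the face diagonal, so √2·a = 4r, giving a = 3.790 Å = 3.790 × 10^-8 cm.
With Z = 4, ρ = Z·M/(N_A·a³) = 4 × 102.9 / (6.022 × 10²³ × 5.444 × 10^-23) = 12.55 g/cm³.

12.6 g/cm³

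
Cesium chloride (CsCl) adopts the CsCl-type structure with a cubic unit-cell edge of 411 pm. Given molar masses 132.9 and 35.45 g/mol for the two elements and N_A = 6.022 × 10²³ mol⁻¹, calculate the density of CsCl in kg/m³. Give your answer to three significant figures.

The CsCl-type structure contains Z = 1 formula unit per cell; M(CsCl) = 132.9 + 35.45 = 168.35 g/mol.
a³ = (4.110 × 10^-8 cm)³ = 6.943 × 10^-23 cm³.
ρ = 1 × 168.35 / (6.022 × 10²³ × 6.943 × 10^-23) = 4.027 g/cm³ = 4030 kg/m³.

4030 kg/m³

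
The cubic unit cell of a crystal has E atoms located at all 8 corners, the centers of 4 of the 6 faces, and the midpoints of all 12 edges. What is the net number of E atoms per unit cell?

6

Corner atoms are shared by 8 cells (1/8 each), face atoms by 2 (1/2 each), edge atoms by 4 (1/4 each).
Net atoms = 8 × 1/8 + 4 × 1/2 + 12 × 1/4 = 1 + 2 + 3 = 6.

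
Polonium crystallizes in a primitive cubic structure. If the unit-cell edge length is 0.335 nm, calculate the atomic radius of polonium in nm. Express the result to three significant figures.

In a simple cubic lattice, atoms touch along the cell edge, so a = 2r.
r = a/2 = 0.335/2 = 0.168 nm.

0.168 nm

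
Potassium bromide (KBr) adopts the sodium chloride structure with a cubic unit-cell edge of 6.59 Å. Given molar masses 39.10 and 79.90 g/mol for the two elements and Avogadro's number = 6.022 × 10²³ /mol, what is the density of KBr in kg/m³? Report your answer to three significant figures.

2760 kg/m³

The sodium chloride structure contains Z = 4 formula units per cell; M(KBr) = 39.10 + 79.90 = 119.0 g/mol.
a³ = (6.590 × 10^-8 cm)³ = 2.862 × 10^-22 cm³.
ρ = 4 × 119.0 / (6.022 × 10²³ × 2.862 × 10^-22) = 2.762 g/cm³ = 2760 kg/m³.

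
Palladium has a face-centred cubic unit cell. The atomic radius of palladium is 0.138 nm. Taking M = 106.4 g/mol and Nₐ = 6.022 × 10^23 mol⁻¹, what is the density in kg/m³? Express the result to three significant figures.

11900 kg/m³

In an FCC lattice, atoms touch along the face diagonal, so √2·a = 4r, giving a = 0.3903 nm = 3.903 × 10^-8 cm.
With Z = 4, ρ = Z·M/(N_A·a³) = 4 × 106.4 / (6.022 × 10²³ × 5.947 × 10^-23) = 11.88 g/cm³ = 11900 kg/m³.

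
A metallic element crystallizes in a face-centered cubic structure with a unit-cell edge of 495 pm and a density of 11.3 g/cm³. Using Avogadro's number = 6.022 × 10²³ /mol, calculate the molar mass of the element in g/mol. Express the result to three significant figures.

206 g/mol

An FCC cell has Z = 4 atoms; a = 4.950 × 10^-8 cm.
M = ρ·N_A·a³/Z = 11.3 × 6.022 × 10²³ × 1.213 × 10^-22 / 4 = 206 g/mol.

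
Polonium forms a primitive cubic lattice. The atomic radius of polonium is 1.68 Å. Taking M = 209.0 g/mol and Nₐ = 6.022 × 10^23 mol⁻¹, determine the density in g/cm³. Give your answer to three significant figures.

In a simple cubic lattice, atoms touch along the cell edge, so a = 2r, giving a = 3.360 Å = 3.360 × 10^-8 cm.
With Z = 1, ρ = Z·M/(N_A·a³) = 1 × 209.0 / (6.022 × 10²³ × 3.793 × 10^-23) = 9.149 g/cm³.

9.15 g/cm³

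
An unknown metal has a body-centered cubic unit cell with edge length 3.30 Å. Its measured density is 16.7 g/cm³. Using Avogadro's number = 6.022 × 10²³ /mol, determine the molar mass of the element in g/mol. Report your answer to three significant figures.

181 g/mol

A BCC cell has Z = 2 atoms; a = 3.300 × 10^-8 cm.
M = ρ·N_A·a³/Z = 16.7 × 6.022 × 10²³ × 3.594 × 10^-23 / 2 = 181 g/mol.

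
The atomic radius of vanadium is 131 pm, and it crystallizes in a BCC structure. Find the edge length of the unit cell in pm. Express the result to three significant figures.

303 pm

In a BCC lattice, atoms touch along the body diagonal, so √3·a = 4r.
a = 4r/√3 = 4 × 131 / 1.7321 = 303 pm.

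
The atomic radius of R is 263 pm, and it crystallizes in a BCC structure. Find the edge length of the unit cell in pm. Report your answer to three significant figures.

In a BCC lattice, atoms touch along the body diagonal, so √3·a = 4r.
a = 4r/√3 = 4 × 263 / 1.7321 = 607 pm.

607 pm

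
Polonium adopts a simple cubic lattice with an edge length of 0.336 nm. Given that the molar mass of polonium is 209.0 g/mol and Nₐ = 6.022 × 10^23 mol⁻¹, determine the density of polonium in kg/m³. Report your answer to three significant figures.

9150 kg/m³

A simple cubic unit cell contains Z = 1 atom.
Cell volume: a³ = (0.336 nm)³ = (3.360 × 10^-8 cm)³ = 3.793 × 10^-23 cm³.
ρ = Z·M/(N_A·a³) = 1 × 209.0 / (6.022 × 10²³ × 3.793 × 10^-23) = 9.149 g/cm³ = 9150 kg/m³.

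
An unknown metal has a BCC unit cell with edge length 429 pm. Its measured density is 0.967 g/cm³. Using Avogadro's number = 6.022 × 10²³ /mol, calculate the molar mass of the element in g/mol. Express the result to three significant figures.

23.0 g/mol

A BCC cell has Z = 2 atoms; a = 4.290 × 10^-8 cm.
M = ρ·N_A·a³/Z = 0.967 × 6.022 × 10²³ × 7.895 × 10^-23 / 2 = 23.0 g/mol.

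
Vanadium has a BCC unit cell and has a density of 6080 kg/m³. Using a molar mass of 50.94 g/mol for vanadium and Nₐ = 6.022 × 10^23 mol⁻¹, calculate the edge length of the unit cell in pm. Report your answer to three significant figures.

With Z = 2 atoms per BCC cell, a³ = Z·M/(N_A·ρ) = 2 × 50.94 / (6.022 × 10²³ × 6.080 g/cm³) = 2.783 × 10^-23 cm³.
a = (2.783 × 10^-23)^(1/3) = 3.030 × 10^-8 cm = 303 pm.

303 pm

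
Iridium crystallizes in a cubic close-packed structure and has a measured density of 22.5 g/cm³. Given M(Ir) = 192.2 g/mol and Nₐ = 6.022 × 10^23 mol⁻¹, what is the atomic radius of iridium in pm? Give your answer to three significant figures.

136 pm

For an FCC cell (Z = 4), a³ = Z·M/(N_A·ρ) = 4 × 192.2 / (6.022 × 10²³ × 22.50) = 5.674 × 10^-23 cm³, so a = 3.843 × 10^-8 cm = 384.3 pm.
Atoms touch along the face diagonal, so √2·a = 4r, so r = 0.3536 × a = 136 pm.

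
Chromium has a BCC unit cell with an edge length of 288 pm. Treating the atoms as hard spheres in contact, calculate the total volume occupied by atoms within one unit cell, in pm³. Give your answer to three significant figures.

In a BCC lattice atoms touch along the body diagonal, so √3·a = 4r, so r = 0.4330a = 124.7 pm.
V_atoms = Z × (4/3)πr³ = 2 × (4/3)π × (124.7)³ = 1.62 × 10^7 pm³.

1.62 × 10^7 pm³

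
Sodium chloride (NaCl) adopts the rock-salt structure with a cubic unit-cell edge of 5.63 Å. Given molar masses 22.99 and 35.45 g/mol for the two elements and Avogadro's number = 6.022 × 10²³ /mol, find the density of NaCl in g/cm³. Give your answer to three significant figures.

The rock-salt structure contains Z = 4 formula units per cell; M(NaCl) = 22.99 + 35.45 = 58.44 g/mol.
a³ = (5.630 × 10^-8 cm)³ = 1.785 × 10^-22 cm³.
ρ = 4 × 58.44 / (6.022 × 10²³ × 1.785 × 10^-22) = 2.175 g/cm³.

2.18 g/cm³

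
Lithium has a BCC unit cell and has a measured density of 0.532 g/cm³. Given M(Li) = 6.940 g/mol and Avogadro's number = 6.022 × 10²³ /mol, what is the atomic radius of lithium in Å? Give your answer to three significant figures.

For a BCC cell (Z = 2), a³ = Z·M/(N_A·ρ) = 2 × 6.940 / (6.022 × 10²³ × 0.5320) = 4.332 × 10^-23 cm³, so a = 3.512 × 10^-8 cm = 3.512 Å.
Atoms touch along the body diagonal, so √3·a = 4r, so r = 0.4330 × a = 1.52 Å.

1.52 Å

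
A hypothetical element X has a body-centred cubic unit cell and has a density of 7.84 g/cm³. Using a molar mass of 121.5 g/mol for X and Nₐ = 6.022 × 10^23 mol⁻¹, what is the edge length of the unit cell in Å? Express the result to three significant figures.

3.72 Å

With Z = 2 atoms per BCC cell, a³ = Z·M/(N_A·ρ) = 2 × 121.5 / (6.022 × 10²³ × 7.840 g/cm³) = 5.147 × 10^-23 cm³.
a = (5.147 × 10^-23)^(1/3) = 3.720 × 10^-8 cm = 3.72 Å.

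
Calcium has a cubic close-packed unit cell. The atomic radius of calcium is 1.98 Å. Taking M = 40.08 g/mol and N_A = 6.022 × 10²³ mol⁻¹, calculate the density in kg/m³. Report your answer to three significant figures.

In an FCC lattice, atoms touch along the face diagonal, so √2·a = 4r, giving a = 5.600 Å = 5.600 × 10^-8 cm.
With Z = 4, ρ = Z·M/(N_A·a³) = 4 × 40.08 / (6.022 × 10²³ × 1.756 × 10^-22) = 1.516 g/cm³ = 1520 kg/m³.

1520 kg/m³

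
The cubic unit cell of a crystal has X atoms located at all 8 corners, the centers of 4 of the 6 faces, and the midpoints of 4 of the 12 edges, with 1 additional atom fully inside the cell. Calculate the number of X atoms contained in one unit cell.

5

Corner atoms are shared by 8 cells (1/8 each), face atoms by 2 (1/2 each), edge atoms by 4 (1/4 each), interior atoms are unshared.
Net atoms = 8 × 1/8 + 4 × 1/2 + 4 × 1/4 + 1 = 1 + 2 + 1 + 1 = 5.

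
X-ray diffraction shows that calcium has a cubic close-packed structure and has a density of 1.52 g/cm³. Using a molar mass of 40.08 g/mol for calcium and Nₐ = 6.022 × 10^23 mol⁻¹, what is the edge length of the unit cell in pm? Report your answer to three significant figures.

560 pm

With Z = 4 atoms per FCC cell, a³ = Z·M/(N_A·ρ) = 4 × 40.08 / (6.022 × 10²³ × 1.520 g/cm³) = 1.751 × 10^-22 cm³.
a = (1.751 × 10^-22)^(1/3) = 5.595 × 10^-8 cm = 560 pm.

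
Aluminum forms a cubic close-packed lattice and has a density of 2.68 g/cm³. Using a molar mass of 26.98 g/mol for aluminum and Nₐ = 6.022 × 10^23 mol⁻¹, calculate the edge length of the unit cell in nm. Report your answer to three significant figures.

0.406 nm

With Z = 4 atoms per FCC cell, a³ = Z·M/(N_A·ρ) = 4 × 26.98 / (6.022 × 10²³ × 2.680 g/cm³) = 6.687 × 10^-23 cm³.
a = (6.687 × 10^-23)^(1/3) = 4.059 × 10^-8 cm = 0.406 nm.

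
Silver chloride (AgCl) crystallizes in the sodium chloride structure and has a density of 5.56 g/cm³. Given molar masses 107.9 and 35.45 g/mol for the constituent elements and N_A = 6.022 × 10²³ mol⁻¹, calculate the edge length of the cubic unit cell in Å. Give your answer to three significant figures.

5.55 Å

M(AgCl) = 143.35 g/mol; Z = 4 formula units per cell.
a³ = Z·M/(N_A·ρ) = 4 × 143.35 / (6.022 × 10²³ × 5.56) = 1.713 × 10^-22 cm³, so a = 5.553 × 10^-8 cm = 5.55 Å.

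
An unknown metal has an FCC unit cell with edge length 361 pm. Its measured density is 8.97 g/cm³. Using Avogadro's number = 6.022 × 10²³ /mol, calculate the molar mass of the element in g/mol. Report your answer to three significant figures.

An FCC cell has Z = 4 atoms; a = 3.610 × 10^-8 cm.
M = ρ·N_A·a³/Z = 8.97 × 6.022 × 10²³ × 4.705 × 10^-23 / 4 = 63.5 g/mol.

63.5 g/mol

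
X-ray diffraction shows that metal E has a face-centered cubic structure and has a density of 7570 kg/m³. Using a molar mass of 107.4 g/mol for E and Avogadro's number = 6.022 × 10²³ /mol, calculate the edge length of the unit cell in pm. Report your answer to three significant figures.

With Z = 4 atoms per FCC cell, a³ = Z·M/(N_A·ρ) = 4 × 107.4 / (6.022 × 10²³ × 7.570 g/cm³) = 9.424 × 10^-23 cm³.
a = (9.424 × 10^-23)^(1/3) = 4.551 × 10^-8 cm = 455 pm.

455 pm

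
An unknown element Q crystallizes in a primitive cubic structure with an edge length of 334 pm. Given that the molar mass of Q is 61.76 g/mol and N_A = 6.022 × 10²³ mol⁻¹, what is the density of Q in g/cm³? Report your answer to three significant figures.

A simple cubic unit cell contains Z = 1 atom.
Cell volume: a³ = (334 pm)³ = (3.340 × 10^-8 cm)³ = 3.726 × 10^-23 cm³.
ρ = Z·M/(N_A·a³) = 1 × 61.76 / (6.022 × 10²³ × 3.726 × 10^-23) = 2.752 g/cm³.

2.75 g/cm³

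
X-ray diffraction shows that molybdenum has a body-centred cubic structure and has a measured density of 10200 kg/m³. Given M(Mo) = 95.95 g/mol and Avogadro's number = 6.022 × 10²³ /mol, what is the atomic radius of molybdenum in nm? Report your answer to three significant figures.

0.136 nm

For a BCC cell (Z = 2), a³ = Z·M/(N_A·ρ) = 2 × 95.95 / (6.022 × 10²³ × 10.20) = 3.124 × 10^-23 cm³, so a = 3.150 × 10^-8 cm = 0.3150 nm.
Atoms touch along the body diagonal, so √3·a = 4r, so r = 0.4330 × a = 0.136 nm.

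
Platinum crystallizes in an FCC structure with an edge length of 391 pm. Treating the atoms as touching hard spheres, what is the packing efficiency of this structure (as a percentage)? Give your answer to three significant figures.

74.0%

In an FCC lattice atoms touch along the face diagonal, so √2·a = 4r, so r = 0.3536a = 138.2 pm.
Packing fraction = Z·(4/3)πr³ / a³ = 4 × (4/3)π × (138.2)³ / (391)³ = 0.7405 = 74.0%.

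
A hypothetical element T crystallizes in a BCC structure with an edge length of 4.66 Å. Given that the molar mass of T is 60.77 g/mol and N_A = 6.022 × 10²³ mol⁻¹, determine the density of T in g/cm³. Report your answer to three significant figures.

1.99 g/cm³

A BCC unit cell contains Z = 2 atoms.
Cell volume: a³ = (4.66 Å)³ = (4.660 × 10^-8 cm)³ = 1.012 × 10^-22 cm³.
ρ = Z·M/(N_A·a³) = 2 × 60.77 / (6.022 × 10²³ × 1.012 × 10^-22) = 1.994 g/cm³.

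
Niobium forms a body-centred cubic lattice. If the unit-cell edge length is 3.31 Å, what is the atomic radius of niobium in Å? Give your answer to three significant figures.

In a BCC lattice, atoms touch along the body diagonal, so √3·a = 4r.
r = √3·a/4 = 1.7321 × 3.31 / 4 = 1.43 Å.

1.43 Å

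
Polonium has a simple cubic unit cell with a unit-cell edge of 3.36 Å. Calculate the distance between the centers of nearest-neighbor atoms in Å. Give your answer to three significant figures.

3.36 Å

In a simple cubic structure, atoms touch along the cell edge, so a = 2r; the nearest-neighbor distance equals 2r = 1.000·a.
d = 1.000 × 3.36 = 3.36 Å.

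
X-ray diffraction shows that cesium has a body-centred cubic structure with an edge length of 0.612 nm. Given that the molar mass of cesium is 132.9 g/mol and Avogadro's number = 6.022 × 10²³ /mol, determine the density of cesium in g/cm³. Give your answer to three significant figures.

A BCC unit cell contains Z = 2 atoms.
Cell volume: a³ = (0.612 nm)³ = (6.120 × 10^-8 cm)³ = 2.292 × 10^-22 cm³.
ρ = Z·M/(N_A·a³) = 2 × 132.9 / (6.022 × 10²³ × 2.292 × 10^-22) = 1.926 g/cm³.

1.93 g/cm³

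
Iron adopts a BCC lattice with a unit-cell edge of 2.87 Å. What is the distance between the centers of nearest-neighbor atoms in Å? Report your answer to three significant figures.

2.49 Å

In a BCC structure, atoms touch along the body diagonal, so √3·a = 4r; the nearest-neighbor distance equals 2r = 0.8660·a.
d = 0.8660 × 2.87 = 2.49 Å.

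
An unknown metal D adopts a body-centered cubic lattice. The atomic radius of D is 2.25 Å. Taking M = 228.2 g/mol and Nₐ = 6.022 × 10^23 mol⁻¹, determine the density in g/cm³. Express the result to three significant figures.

In a BCC lattice, atoms touch along the body diagonal, so √3·a = 4r, giving a = 5.196 Å = 5.196 × 10^-8 cm.
With Z = 2, ρ = Z·M/(N_A·a³) = 2 × 228.2 / (6.022 × 10²³ × 1.403 × 10^-22) = 5.402 g/cm³.

5.40 g/cm³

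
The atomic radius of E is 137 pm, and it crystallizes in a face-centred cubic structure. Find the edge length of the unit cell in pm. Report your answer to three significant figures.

387 pm

In an FCC lattice, atoms touch along the face diagonal, so √2·a = 4r.
a = 4r/√2 = 4 × 137 / 1.4142 = 387 pm.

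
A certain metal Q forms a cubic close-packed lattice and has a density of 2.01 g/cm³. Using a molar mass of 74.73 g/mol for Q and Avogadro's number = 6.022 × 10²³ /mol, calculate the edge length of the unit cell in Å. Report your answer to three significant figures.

With Z = 4 atoms per FCC cell, a³ = Z·M/(N_A·ρ) = 4 × 74.73 / (6.022 × 10²³ × 2.010 g/cm³) = 2.470 × 10^-22 cm³.
a = (2.470 × 10^-22)^(1/3) = 6.274 × 10^-8 cm = 6.27 Å.

6.27 Å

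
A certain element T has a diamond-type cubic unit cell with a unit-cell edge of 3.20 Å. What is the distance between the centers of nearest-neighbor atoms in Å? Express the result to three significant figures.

1.39 Å

In a diamond cubic structure, nearest neighbors lie along the body diagonal with √3·a = 8r; the nearest-neighbor distance equals 2r = 0.4330·a.
d = 0.4330 × 3.20 = 1.39 Å.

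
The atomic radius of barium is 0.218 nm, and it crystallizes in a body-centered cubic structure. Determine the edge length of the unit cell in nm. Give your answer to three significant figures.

In a BCC lattice, atoms touch along the body diagonal, so √3·a = 4r.
a = 4r/√3 = 4 × 0.218 / 1.7321 = 0.503 nm.

0.503 nm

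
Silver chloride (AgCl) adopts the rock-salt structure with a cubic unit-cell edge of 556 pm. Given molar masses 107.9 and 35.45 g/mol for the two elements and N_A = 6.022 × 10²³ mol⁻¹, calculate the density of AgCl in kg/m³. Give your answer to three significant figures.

The rock-salt structure contains Z = 4 formula units per cell; M(AgCl) = 107.9 + 35.45 = 143.35 g/mol.
a³ = (5.560 × 10^-8 cm)³ = 1.719 × 10^-22 cm³.
ρ = 4 × 143.35 / (6.022 × 10²³ × 1.719 × 10^-22) = 5.540 g/cm³ = 5540 kg/m³.

5540 kg/m³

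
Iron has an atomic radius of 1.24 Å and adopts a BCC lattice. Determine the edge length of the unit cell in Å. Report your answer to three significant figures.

2.86 Å

In a BCC lattice, atoms touch along the body diagonal, so √3·a = 4r.
a = 4r/√3 = 4 × 1.24 / 1.7321 = 2.86 Å.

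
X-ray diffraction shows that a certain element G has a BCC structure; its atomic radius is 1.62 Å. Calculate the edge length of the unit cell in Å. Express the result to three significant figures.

In a BCC lattice, atoms touch along the body diagonal, so √3·a = 4r.
a = 4r/√3 = 4 × 1.62 / 1.7321 = 3.74 Å.

3.74 Å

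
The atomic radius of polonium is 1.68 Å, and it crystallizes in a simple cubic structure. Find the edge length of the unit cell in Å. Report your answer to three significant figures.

In a simple cubic lattice, atoms touch along the cell edge, so a = 2r.
a = 2r = 2 × 1.68 = 3.36 Å.

3.36 Å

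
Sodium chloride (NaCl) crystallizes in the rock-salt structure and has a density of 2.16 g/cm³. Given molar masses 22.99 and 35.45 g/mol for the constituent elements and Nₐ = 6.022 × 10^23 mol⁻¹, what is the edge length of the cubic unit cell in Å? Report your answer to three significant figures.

M(NaCl) = 58.44 g/mol; Z = 4 formula units per cell.
a³ = Z·M/(N_A·ρ) = 4 × 58.44 / (6.022 × 10²³ × 2.16) = 1.797 × 10^-22 cm³, so a = 5.643 × 10^-8 cm = 5.64 Å.

5.64 Å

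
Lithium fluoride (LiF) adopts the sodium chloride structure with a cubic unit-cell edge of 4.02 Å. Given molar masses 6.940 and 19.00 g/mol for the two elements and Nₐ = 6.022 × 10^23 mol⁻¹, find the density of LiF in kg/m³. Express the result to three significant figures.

The sodium chloride structure contains Z = 4 formula units per cell; M(LiF) = 6.940 + 19.00 = 25.94 g/mol.
a³ = (4.020 × 10^-8 cm)³ = 6.496 × 10^-23 cm³.
ρ = 4 × 25.94 / (6.022 × 10²³ × 6.496 × 10^-23) = 2.652 g/cm³ = 2650 kg/m³.

2650 kg/m³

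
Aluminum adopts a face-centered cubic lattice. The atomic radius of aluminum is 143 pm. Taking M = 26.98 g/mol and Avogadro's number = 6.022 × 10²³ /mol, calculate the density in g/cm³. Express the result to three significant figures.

2.71 g/cm³

In an FCC lattice, atoms touch along the face diagonal, so √2·a = 4r, giving a = 404.5 pm = 4.045 × 10^-8 cm.
With Z = 4, ρ = Z·M/(N_A·a³) = 4 × 26.98 / (6.022 × 10²³ × 6.617 × 10^-23) = 2.708 g/cm³.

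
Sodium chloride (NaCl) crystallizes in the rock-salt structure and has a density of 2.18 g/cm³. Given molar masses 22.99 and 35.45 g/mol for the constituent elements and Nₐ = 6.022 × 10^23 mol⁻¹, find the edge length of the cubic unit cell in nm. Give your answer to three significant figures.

0.563 nm

M(NaCl) = 58.44 g/mol; Z = 4 formula units per cell.
a³ = Z·M/(N_A·ρ) = 4 × 58.44 / (6.022 × 10²³ × 2.18) = 1.781 × 10^-22 cm³, so a = 5.626 × 10^-8 cm = 0.563 nm.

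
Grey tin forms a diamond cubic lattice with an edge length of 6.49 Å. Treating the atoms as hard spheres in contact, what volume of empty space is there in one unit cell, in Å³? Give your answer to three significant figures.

180 Å³

In a diamond cubic lattice nearest neighbors lie along the body diagonal with √3·a = 8r, so r = 0.2165a = 1.405 Å.
V_cell = a³ = 273.4 Å³; V_atoms = 8 × (4/3)πr³ = 92.97 Å³.
Empty space = 273.4 − 92.97 = 180 Å³.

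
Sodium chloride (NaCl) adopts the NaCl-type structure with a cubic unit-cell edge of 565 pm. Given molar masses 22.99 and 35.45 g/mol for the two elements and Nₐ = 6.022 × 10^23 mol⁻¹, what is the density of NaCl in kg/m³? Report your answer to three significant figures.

The NaCl-type structure contains Z = 4 formula units per cell; M(NaCl) = 22.99 + 35.45 = 58.44 g/mol.
a³ = (5.650 × 10^-8 cm)³ = 1.804 × 10^-22 cm³.
ρ = 4 × 58.44 / (6.022 × 10²³ × 1.804 × 10^-22) = 2.152 g/cm³ = 2150 kg/m³.

2150 kg/m³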